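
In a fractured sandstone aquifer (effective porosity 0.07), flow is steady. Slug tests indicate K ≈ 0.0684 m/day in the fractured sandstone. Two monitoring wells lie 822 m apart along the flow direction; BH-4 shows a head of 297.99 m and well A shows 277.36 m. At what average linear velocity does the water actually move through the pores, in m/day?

Hydraulic gradient i = (297.99 − 277.36) / 822 = 20.63 / 822 = 0.02510.
Darcy flux q = K · i = 0.06840 × 0.02510 = 0.001717 m/day.
Seepage velocity v = q / n_e = 0.001717 / 0.07 = 0.02452 m/day.

0.0245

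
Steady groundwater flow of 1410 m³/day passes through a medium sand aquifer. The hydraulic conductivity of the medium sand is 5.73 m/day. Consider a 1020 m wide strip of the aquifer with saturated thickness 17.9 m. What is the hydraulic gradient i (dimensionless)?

Cross-sectional area A = 1020 × 17.9 = 18258 m².
From Q = K·A·i, i = Q / (K·A) = 1410 / (5.730 × 18258) = 0.01348.

0.0135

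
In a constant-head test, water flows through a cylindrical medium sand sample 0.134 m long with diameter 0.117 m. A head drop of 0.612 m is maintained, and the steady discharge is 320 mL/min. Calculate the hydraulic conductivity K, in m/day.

9.38

Cross-sectional area A = π·(d/2)² = π × (0.117/2)² = 0.01075 m².
Convert discharge: 320 mL/min = 5.333e-06 m³/s.
Darcy's law rearranged: K = Q·L / (A·Δh) = 5.333e-06 × 0.134 / (0.01075 × 0.612) = 0.0001086 m/s = 9.384 m/day.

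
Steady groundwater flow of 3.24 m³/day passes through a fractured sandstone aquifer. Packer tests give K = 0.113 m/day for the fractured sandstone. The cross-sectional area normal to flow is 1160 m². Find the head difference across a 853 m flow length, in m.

From Q = K·A·i, i = Q / (K·A) = 3.24 / (0.1130 × 1160) = 0.02472.
Head loss Δh = i · L = 0.02472 × 853 = 21.08 m.

21.1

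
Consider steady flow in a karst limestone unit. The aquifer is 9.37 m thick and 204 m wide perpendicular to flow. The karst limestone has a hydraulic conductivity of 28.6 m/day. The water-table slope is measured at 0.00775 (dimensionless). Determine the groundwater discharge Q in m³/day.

Cross-sectional area A = 204 × 9.37 = 1911 m².
Hydraulic gradient i = 0.00775.
Darcy's law: Q = K · A · i = 28.60 × 1911 × 0.007750 = 423.7 m³/day.

424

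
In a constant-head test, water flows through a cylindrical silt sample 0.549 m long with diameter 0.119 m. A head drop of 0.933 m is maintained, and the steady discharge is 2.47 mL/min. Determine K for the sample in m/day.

0.188

Cross-sectional area A = π·(d/2)² = π × (0.119/2)² = 0.01112 m².
Convert discharge: 2.47 mL/min = 4.117e-08 m³/s.
Darcy's law rearranged: K = Q·L / (A·Δh) = 4.117e-08 × 0.549 / (0.01112 × 0.933) = 2.178e-06 m/s = 0.1882 m/day.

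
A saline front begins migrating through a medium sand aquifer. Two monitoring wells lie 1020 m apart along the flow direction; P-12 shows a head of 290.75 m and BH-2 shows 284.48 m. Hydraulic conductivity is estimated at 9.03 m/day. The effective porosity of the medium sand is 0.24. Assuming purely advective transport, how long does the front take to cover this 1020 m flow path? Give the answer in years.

12.1

Hydraulic gradient i = (290.75 − 284.48) / 1020 = 6.27 / 1020 = 0.006147.
Darcy flux q = K · i = 9.030 × 0.006147 = 0.05551 m/day.
Seepage velocity v = q / n_e = 0.05551 / 0.24 = 0.2313 m/day.
Travel time t = L / v = 1020 / 0.2313 = 4410 days = 12.07 years.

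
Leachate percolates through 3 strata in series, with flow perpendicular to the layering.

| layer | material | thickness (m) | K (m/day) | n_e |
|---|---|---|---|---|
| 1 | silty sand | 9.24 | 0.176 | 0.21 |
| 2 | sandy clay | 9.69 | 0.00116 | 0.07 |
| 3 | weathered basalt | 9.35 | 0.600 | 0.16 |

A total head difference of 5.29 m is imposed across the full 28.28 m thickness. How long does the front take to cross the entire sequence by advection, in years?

17.9

With flow normal to the layers, continuity requires the same specific discharge q through every layer.
Σ(b_i/K_i) = 9.24/0.176 + 9.69/0.00116 + 9.35/0.600 = 8422 d.
q = Δh / Σ(b_i/K_i) = 5.29 / 8422 = 0.0006282 m/day.
In each layer the seepage velocity is v_i = q/n_i, so the layer transit time is t_i = b_i·n_i / q:
  layer 1 (silty sand): t_1 = 9.24 × 0.21 / 0.0006282 = 3089 d
  layer 2 (sandy clay): t_2 = 9.69 × 0.07 / 0.0006282 = 1080 d
  layer 3 (weathered basalt): t_3 = 9.35 × 0.16 / 0.0006282 = 2382 d
Total t = Σ t_i = 6550 days = 17.93 years.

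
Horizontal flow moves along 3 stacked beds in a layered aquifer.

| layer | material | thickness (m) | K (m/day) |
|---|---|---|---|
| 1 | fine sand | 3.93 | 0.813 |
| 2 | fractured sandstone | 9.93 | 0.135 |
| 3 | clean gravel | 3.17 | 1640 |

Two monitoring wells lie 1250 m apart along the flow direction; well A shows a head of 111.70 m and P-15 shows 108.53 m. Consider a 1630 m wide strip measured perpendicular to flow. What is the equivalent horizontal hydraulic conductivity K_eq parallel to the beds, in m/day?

306

Flow is parallel to layering, so each bed carries its own Darcy discharge and the transmissivities add.
Σ(K_i·b_i) = 0.813×3.93 + 0.135×9.93 + 1640×3.17 = 5203 m²/day.
Total thickness b = 17.03 m, so K_eq = Σ(K_i·b_i)/b = 305.5 m/day.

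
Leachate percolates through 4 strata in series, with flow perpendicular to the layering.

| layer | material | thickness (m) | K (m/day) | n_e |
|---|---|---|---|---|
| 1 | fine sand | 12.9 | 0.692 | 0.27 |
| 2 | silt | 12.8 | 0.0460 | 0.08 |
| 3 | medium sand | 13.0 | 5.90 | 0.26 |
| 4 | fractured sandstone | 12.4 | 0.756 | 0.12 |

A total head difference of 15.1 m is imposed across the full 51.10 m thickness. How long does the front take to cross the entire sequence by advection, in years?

With flow normal to the layers, continuity requires the same specific discharge q through every layer.
Σ(b_i/K_i) = 12.9/0.692 + 12.8/0.0460 + 13.0/5.90 + 12.4/0.756 = 315.5 d.
q = Δh / Σ(b_i/K_i) = 15.1 / 315.5 = 0.04786 m/day.
In each layer the seepage velocity is v_i = q/n_i, so the layer transit time is t_i = b_i·n_i / q:
  layer 1 (fine sand): t_1 = 12.9 × 0.27 / 0.04786 = 72.78 d
  layer 2 (silt): t_2 = 12.8 × 0.08 / 0.04786 = 21.40 d
  layer 3 (medium sand): t_3 = 13.0 × 0.26 / 0.04786 = 70.62 d
  layer 4 (fractured sandstone): t_4 = 12.4 × 0.12 / 0.04786 = 31.09 d
Total t = Σ t_i = 195.9 days = 0.5363 years.

0.536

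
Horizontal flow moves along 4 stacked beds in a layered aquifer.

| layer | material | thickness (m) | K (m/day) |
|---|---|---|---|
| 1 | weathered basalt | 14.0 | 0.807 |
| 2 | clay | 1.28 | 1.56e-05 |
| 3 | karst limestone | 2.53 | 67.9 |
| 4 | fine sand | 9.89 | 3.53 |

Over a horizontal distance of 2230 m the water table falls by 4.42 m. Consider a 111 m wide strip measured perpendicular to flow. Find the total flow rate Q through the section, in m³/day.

Flow is parallel to layering, so each bed carries its own Darcy discharge and the transmissivities add.
Σ(K_i·b_i) = 0.807×14.0 + 1.56e-05×1.28 + 67.9×2.53 + 3.53×9.89 = 218.0 m²/day.
Hydraulic gradient i = Δh / L = 4.42 / 2230 = 0.001982.
Q = Σ(K_i·b_i) · W · i = 218.0 × 111 × 0.001982 = 47.96 m³/day.

48.0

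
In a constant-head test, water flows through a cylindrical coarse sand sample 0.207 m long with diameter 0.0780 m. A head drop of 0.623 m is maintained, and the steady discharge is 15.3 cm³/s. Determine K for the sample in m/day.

91.9

Cross-sectional area A = π·(d/2)² = π × (0.0780/2)² = 0.004778 m².
Convert discharge: 15.3 cm³/s = 1.530e-05 m³/s.
Darcy's law rearranged: K = Q·L / (A·Δh) = 1.530e-05 × 0.207 / (0.004778 × 0.623) = 0.001064 m/s = 91.92 m/day.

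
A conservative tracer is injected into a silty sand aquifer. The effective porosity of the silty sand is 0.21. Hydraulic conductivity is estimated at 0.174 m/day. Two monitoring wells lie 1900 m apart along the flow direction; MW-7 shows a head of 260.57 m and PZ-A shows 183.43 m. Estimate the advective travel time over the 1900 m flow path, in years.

Hydraulic gradient i = (260.57 − 183.43) / 1900 = 77.14 / 1900 = 0.04060.
Darcy flux q = K · i = 0.1740 × 0.04060 = 0.007064 m/day.
Seepage velocity v = q / n_e = 0.007064 / 0.21 = 0.03364 m/day.
Travel time t = L / v = 1900 / 0.03364 = 56480 days = 154.6 years.

155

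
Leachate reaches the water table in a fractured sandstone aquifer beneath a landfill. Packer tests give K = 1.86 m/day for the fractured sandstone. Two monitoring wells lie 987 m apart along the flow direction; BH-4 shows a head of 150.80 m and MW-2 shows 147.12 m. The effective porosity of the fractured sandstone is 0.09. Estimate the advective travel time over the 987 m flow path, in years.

35.1

Hydraulic gradient i = (150.80 − 147.12) / 987 = 3.68 / 987 = 0.003728.
Darcy flux q = K · i = 1.860 × 0.003728 = 0.006935 m/day.
Seepage velocity v = q / n_e = 0.006935 / 0.09 = 0.07706 m/day.
Travel time t = L / v = 987 / 0.07706 = 12809 days = 35.07 years.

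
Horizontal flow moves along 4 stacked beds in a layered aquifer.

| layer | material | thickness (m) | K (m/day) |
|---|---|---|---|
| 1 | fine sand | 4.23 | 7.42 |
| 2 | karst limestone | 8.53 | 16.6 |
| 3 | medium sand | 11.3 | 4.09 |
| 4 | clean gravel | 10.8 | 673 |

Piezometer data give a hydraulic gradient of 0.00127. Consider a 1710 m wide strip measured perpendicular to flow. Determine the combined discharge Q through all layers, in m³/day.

Flow is parallel to layering, so each bed carries its own Darcy discharge and the transmissivities add.
Σ(K_i·b_i) = 7.42×4.23 + 16.6×8.53 + 4.09×11.3 + 673×10.8 = 7488 m²/day.
Hydraulic gradient i = 0.00127.
Q = Σ(K_i·b_i) · W · i = 7488 × 1710 × 0.001270 = 16261 m³/day.

16300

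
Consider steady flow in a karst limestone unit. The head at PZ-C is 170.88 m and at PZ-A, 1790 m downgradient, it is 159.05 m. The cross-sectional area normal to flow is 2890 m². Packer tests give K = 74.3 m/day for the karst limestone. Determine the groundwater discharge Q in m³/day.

1420

Hydraulic gradient i = (170.88 − 159.05) / 1790 = 11.83 / 1790 = 0.006609.
Darcy's law: Q = K · A · i = 74.30 × 2890 × 0.006609 = 1419 m³/day.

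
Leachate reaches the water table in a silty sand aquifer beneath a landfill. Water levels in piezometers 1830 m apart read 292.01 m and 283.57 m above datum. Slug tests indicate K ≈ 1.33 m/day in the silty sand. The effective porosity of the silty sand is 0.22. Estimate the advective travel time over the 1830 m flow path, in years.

180

Hydraulic gradient i = (292.01 − 283.57) / 1830 = 8.44 / 1830 = 0.004612.
Darcy flux q = K · i = 1.330 × 0.004612 = 0.006134 m/day.
Seepage velocity v = q / n_e = 0.006134 / 0.22 = 0.02788 m/day.
Travel time t = L / v = 1830 / 0.02788 = 65634 days = 179.7 years.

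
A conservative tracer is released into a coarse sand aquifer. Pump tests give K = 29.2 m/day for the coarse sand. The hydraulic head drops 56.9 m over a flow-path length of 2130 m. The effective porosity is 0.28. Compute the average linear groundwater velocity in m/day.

2.79

Hydraulic gradient i = Δh / L = 56.9 / 2130 = 0.02671.
Darcy flux q = K · i = 29.20 × 0.02671 = 0.7800 m/day.
Seepage velocity v = q / n_e = 0.7800 / 0.28 = 2.786 m/day.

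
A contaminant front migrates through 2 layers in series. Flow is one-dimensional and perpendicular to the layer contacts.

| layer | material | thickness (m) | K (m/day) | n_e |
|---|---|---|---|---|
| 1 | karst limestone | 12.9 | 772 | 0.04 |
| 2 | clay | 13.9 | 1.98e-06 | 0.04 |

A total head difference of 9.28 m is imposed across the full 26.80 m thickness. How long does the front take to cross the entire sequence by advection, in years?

With flow normal to the layers, continuity requires the same specific discharge q through every layer.
Σ(b_i/K_i) = 12.9/772 + 13.9/1.98e-06 = 7.020e+06 d.
q = Δh / Σ(b_i/K_i) = 9.28 / 7.020e+06 = 1.322e-06 m/day.
In each layer the seepage velocity is v_i = q/n_i, so the layer transit time is t_i = b_i·n_i / q:
  layer 1 (karst limestone): t_1 = 12.9 × 0.04 / 1.322e-06 = 3.903e+05 d
  layer 2 (clay): t_2 = 13.9 × 0.04 / 1.322e-06 = 4.206e+05 d
Total t = Σ t_i = 8.110e+05 days = 2220 years.

2220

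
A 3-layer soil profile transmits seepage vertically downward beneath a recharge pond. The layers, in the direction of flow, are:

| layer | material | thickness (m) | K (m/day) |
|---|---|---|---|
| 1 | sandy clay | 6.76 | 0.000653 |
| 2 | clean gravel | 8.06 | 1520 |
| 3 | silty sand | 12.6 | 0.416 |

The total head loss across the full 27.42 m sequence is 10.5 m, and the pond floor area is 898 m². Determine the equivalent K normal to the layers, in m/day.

Flow is perpendicular to layering, so the layers act in series and the equivalent K is the thickness-weighted harmonic mean.
Total thickness L = 6.76 + 8.06 + 12.6 = 27.42 m.
Σ(b_i/K_i) = 6.76/0.000653 + 8.06/1520 + 12.6/0.416 = 10383 d.
K_eq = L / Σ(b_i/K_i) = 27.42 / 10383 = 0.002641 m/day.

0.00264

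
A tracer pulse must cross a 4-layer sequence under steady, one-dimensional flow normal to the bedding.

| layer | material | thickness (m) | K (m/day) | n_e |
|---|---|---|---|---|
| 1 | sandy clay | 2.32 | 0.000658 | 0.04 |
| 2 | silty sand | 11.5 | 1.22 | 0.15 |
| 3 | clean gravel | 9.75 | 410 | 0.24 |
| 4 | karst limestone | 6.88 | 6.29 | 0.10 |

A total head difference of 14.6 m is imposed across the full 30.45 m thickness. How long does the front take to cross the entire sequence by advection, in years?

With flow normal to the layers, continuity requires the same specific discharge q through every layer.
Σ(b_i/K_i) = 2.32/0.000658 + 11.5/1.22 + 9.75/410 + 6.88/6.29 = 3536 d.
q = Δh / Σ(b_i/K_i) = 14.6 / 3536 = 0.004129 m/day.
In each layer the seepage velocity is v_i = q/n_i, so the layer transit time is t_i = b_i·n_i / q:
  layer 1 (sandy clay): t_1 = 2.32 × 0.04 / 0.004129 = 22.48 d
  layer 2 (silty sand): t_2 = 11.5 × 0.15 / 0.004129 = 417.8 d
  layer 3 (clean gravel): t_3 = 9.75 × 0.24 / 0.004129 = 566.8 d
  layer 4 (karst limestone): t_4 = 6.88 × 0.10 / 0.004129 = 166.6 d
Total t = Σ t_i = 1174 days = 3.214 years.

3.21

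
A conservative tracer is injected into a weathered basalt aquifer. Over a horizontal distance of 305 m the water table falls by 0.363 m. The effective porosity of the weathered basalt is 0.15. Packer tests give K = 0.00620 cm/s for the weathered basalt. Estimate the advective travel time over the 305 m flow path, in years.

19.6

Convert K: 0.00620 cm/s × 864 = 5.357 m/day.
Hydraulic gradient i = Δh / L = 0.363 / 305 = 0.001190.
Darcy flux q = K · i = 5.357 × 0.001190 = 0.006375 m/day.
Seepage velocity v = q / n_e = 0.006375 / 0.15 = 0.04250 m/day.
Travel time t = L / v = 305 / 0.04250 = 7176 days = 19.65 years.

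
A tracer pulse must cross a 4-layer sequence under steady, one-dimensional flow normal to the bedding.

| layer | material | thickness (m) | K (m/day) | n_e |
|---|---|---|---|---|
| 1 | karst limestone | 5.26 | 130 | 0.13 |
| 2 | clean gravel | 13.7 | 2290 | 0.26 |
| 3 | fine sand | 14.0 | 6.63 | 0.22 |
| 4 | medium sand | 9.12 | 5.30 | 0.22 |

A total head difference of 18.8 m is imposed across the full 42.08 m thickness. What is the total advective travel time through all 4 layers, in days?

With flow normal to the layers, continuity requires the same specific discharge q through every layer.
Σ(b_i/K_i) = 5.26/130 + 13.7/2290 + 14.0/6.63 + 9.12/5.30 = 3.879 d.
q = Δh / Σ(b_i/K_i) = 18.8 / 3.879 = 4.847 m/day.
In each layer the seepage velocity is v_i = q/n_i, so the layer transit time is t_i = b_i·n_i / q:
  layer 1 (karst limestone): t_1 = 5.26 × 0.13 / 4.847 = 0.1411 d
  layer 2 (clean gravel): t_2 = 13.7 × 0.26 / 4.847 = 0.7349 d
  layer 3 (fine sand): t_3 = 14.0 × 0.22 / 4.847 = 0.6355 d
  layer 4 (medium sand): t_4 = 9.12 × 0.22 / 4.847 = 0.4140 d
Total t = Σ t_i = 1.925 days.

1.93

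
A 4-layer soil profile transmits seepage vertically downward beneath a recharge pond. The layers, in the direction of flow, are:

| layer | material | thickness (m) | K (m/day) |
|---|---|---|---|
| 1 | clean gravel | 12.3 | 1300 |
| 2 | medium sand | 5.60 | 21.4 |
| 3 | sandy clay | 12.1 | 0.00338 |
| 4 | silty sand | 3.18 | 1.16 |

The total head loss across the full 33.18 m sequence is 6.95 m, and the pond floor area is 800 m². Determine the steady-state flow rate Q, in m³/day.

1.55

Flow is perpendicular to layering, so the layers act in series and the equivalent K is the thickness-weighted harmonic mean.
Total thickness L = 12.3 + 5.60 + 12.1 + 3.18 = 33.18 m.
Σ(b_i/K_i) = 12.3/1300 + 5.60/21.4 + 12.1/0.00338 + 3.18/1.16 = 3583 d.
K_eq = L / Σ(b_i/K_i) = 33.18 / 3583 = 0.009261 m/day.
Q = K_eq · A · (Δh/L) = 0.009261 × 800 × (6.95/33.18) = 1.552 m³/day.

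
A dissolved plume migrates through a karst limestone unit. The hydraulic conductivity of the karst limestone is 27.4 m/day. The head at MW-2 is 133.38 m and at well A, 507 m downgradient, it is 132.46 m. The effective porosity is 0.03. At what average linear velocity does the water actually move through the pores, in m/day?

1.66

Hydraulic gradient i = (133.38 − 132.46) / 507 = 0.92 / 507 = 0.001815.
Darcy flux q = K · i = 27.40 × 0.001815 = 0.04972 m/day.
Seepage velocity v = q / n_e = 0.04972 / 0.03 = 1.657 m/day.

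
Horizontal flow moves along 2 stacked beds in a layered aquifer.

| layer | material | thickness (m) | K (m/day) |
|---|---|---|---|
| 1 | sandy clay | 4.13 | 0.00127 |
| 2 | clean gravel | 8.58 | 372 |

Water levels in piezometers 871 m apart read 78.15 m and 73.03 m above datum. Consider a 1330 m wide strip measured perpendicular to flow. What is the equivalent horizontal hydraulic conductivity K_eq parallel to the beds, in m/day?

251

Flow is parallel to layering, so each bed carries its own Darcy discharge and the transmissivities add.
Σ(K_i·b_i) = 0.00127×4.13 + 372×8.58 = 3192 m²/day.
Total thickness b = 12.71 m, so K_eq = Σ(K_i·b_i)/b = 251.1 m/day.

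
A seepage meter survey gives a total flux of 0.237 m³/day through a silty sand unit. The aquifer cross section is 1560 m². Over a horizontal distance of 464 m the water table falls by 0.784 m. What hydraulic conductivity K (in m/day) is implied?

Hydraulic gradient i = Δh / L = 0.784 / 464 = 0.001690.
From Q = K·A·i, K = Q / (A·i) = 0.237 / (1560 × 0.001690) = 0.08991 m/day.

0.0899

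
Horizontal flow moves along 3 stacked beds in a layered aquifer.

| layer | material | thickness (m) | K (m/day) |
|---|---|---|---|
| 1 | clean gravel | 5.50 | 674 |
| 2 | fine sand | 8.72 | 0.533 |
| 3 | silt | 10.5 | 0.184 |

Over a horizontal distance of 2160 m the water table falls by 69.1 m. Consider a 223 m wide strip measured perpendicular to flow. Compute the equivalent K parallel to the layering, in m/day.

150

Flow is parallel to layering, so each bed carries its own Darcy discharge and the transmissivities add.
Σ(K_i·b_i) = 674×5.50 + 0.533×8.72 + 0.184×10.5 = 3714 m²/day.
Total thickness b = 24.72 m, so K_eq = Σ(K_i·b_i)/b = 150.2 m/day.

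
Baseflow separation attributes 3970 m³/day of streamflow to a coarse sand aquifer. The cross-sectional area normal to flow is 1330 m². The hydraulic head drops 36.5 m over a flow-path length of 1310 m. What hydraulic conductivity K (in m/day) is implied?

107

Hydraulic gradient i = Δh / L = 36.5 / 1310 = 0.02786.
From Q = K·A·i, K = Q / (A·i) = 3970 / (1330 × 0.02786) = 107.1 m/day.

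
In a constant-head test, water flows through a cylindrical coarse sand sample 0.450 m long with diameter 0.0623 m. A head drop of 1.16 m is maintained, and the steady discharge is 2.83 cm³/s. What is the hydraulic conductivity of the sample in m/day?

31.1

Cross-sectional area A = π·(d/2)² = π × (0.0623/2)² = 0.003048 m².
Convert discharge: 2.83 cm³/s = 2.830e-06 m³/s.
Darcy's law rearranged: K = Q·L / (A·Δh) = 2.830e-06 × 0.450 / (0.003048 × 1.16) = 0.0003601 m/s = 31.12 m/day.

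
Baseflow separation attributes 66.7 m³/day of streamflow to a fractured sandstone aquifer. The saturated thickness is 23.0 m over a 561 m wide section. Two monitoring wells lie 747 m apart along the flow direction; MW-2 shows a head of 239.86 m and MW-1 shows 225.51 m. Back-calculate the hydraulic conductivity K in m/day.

Cross-sectional area A = 561 × 23.0 = 12903 m².
Hydraulic gradient i = (239.86 − 225.51) / 747 = 14.35 / 747 = 0.01921.
From Q = K·A·i, K = Q / (A·i) = 66.7 / (12903 × 0.01921) = 0.2691 m/day.

0.269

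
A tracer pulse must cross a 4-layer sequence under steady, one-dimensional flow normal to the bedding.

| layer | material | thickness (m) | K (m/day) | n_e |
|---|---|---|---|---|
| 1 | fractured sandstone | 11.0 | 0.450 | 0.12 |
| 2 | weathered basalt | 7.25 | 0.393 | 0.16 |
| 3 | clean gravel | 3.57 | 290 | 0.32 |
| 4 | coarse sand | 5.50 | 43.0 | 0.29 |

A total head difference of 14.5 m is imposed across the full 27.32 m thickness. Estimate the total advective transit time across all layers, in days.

15.5

With flow normal to the layers, continuity requires the same specific discharge q through every layer.
Σ(b_i/K_i) = 11.0/0.450 + 7.25/0.393 + 3.57/290 + 5.50/43.0 = 43.03 d.
q = Δh / Σ(b_i/K_i) = 14.5 / 43.03 = 0.3370 m/day.
In each layer the seepage velocity is v_i = q/n_i, so the layer transit time is t_i = b_i·n_i / q:
  layer 1 (fractured sandstone): t_1 = 11.0 × 0.12 / 0.3370 = 3.917 d
  layer 2 (weathered basalt): t_2 = 7.25 × 0.16 / 0.3370 = 3.443 d
  layer 3 (clean gravel): t_3 = 3.57 × 0.32 / 0.3370 = 3.390 d
  layer 4 (coarse sand): t_4 = 5.50 × 0.29 / 0.3370 = 4.734 d
Total t = Σ t_i = 15.48 days.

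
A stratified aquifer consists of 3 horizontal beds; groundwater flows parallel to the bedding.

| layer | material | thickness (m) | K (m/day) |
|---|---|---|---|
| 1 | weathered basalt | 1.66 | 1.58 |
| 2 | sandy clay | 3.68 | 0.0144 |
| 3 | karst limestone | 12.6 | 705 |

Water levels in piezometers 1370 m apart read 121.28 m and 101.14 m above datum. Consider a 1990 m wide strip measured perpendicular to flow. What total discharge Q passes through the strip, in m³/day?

260000

Flow is parallel to layering, so each bed carries its own Darcy discharge and the transmissivities add.
Σ(K_i·b_i) = 1.58×1.66 + 0.0144×3.68 + 705×12.6 = 8886 m²/day.
Hydraulic gradient i = (121.28 − 101.14) / 1370 = 20.14 / 1370 = 0.01470.
Q = Σ(K_i·b_i) · W · i = 8886 × 1990 × 0.01470 = 2.599e+05 m³/day.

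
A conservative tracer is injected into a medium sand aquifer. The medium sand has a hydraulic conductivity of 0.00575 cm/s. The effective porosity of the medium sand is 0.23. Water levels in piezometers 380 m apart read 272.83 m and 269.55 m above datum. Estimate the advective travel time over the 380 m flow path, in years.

5.58

Convert K: 0.00575 cm/s × 864 = 4.968 m/day.
Hydraulic gradient i = (272.83 − 269.55) / 380 = 3.28 / 380 = 0.008632.
Darcy flux q = K · i = 4.968 × 0.008632 = 0.04288 m/day.
Seepage velocity v = q / n_e = 0.04288 / 0.23 = 0.1864 m/day.
Travel time t = L / v = 380 / 0.1864 = 2038 days = 5.580 years.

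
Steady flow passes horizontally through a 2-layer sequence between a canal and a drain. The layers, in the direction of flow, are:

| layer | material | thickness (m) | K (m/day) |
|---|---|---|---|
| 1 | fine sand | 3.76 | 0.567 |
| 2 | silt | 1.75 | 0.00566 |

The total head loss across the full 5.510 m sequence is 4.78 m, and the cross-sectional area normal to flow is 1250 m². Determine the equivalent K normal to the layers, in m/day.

Flow is perpendicular to layering, so the layers act in series and the equivalent K is the thickness-weighted harmonic mean.
Total thickness L = 3.76 + 1.75 = 5.510 m.
Σ(b_i/K_i) = 3.76/0.567 + 1.75/0.00566 = 315.8 d.
K_eq = L / Σ(b_i/K_i) = 5.510 / 315.8 = 0.01745 m/day.

0.0174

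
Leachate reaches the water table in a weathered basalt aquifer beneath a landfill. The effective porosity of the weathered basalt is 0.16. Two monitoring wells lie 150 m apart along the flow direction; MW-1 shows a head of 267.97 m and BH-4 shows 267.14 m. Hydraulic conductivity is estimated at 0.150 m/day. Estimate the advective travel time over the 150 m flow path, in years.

79.2

Hydraulic gradient i = (267.97 − 267.14) / 150 = 0.83 / 150 = 0.005533.
Darcy flux q = K · i = 0.1500 × 0.005533 = 0.0008300 m/day.
Seepage velocity v = q / n_e = 0.0008300 / 0.16 = 0.005187 m/day.
Travel time t = L / v = 150 / 0.005187 = 28916 days = 79.17 years.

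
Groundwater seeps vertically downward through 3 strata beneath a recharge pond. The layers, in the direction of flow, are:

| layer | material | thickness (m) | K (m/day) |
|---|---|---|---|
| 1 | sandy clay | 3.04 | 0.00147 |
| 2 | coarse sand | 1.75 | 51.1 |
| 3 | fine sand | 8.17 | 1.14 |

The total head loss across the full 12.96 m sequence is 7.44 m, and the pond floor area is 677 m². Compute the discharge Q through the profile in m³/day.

Flow is perpendicular to layering, so the layers act in series and the equivalent K is the thickness-weighted harmonic mean.
Total thickness L = 3.04 + 1.75 + 8.17 = 12.96 m.
Σ(b_i/K_i) = 3.04/0.00147 + 1.75/51.1 + 8.17/1.14 = 2075 d.
K_eq = L / Σ(b_i/K_i) = 12.96 / 2075 = 0.006245 m/day.
Q = K_eq · A · (Δh/L) = 0.006245 × 677 × (7.44/12.96) = 2.427 m³/day.

2.43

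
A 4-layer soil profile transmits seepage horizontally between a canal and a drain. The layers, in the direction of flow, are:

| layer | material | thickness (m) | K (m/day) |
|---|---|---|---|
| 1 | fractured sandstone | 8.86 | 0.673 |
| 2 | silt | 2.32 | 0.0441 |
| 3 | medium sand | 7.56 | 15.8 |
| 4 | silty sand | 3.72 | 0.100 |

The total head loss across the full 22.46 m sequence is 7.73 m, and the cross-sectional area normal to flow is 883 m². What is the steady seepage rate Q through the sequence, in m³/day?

66.0

Flow is perpendicular to layering, so the layers act in series and the equivalent K is the thickness-weighted harmonic mean.
Total thickness L = 8.86 + 2.32 + 7.56 + 3.72 = 22.46 m.
Σ(b_i/K_i) = 8.86/0.673 + 2.32/0.0441 + 7.56/15.8 + 3.72/0.100 = 103.5 d.
K_eq = L / Σ(b_i/K_i) = 22.46 / 103.5 = 0.2171 m/day.
Q = K_eq · A · (Δh/L) = 0.2171 × 883 × (7.73/22.46) = 65.98 m³/day.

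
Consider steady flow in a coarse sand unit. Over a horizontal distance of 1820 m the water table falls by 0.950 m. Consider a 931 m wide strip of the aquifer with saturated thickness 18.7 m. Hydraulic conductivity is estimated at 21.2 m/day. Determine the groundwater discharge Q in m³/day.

Cross-sectional area A = 931 × 18.7 = 17410 m².
Hydraulic gradient i = Δh / L = 0.950 / 1820 = 0.0005220.
Darcy's law: Q = K · A · i = 21.20 × 17410 × 0.0005220 = 192.7 m³/day.

193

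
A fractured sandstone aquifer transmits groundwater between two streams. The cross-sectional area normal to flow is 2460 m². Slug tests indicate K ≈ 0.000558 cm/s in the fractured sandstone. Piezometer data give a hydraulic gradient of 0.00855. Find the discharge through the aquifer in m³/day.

Convert K: 0.000558 cm/s × 864 = 0.4821 m/day.
Hydraulic gradient i = 0.00855.
Darcy's law: Q = K · A · i = 0.4821 × 2460 × 0.008550 = 10.14 m³/day.

10.1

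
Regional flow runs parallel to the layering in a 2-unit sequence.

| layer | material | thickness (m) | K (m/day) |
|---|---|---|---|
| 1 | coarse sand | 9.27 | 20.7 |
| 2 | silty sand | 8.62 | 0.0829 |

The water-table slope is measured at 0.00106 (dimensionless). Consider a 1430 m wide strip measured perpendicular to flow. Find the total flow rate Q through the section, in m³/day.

Flow is parallel to layering, so each bed carries its own Darcy discharge and the transmissivities add.
Σ(K_i·b_i) = 20.7×9.27 + 0.0829×8.62 = 192.6 m²/day.
Hydraulic gradient i = 0.00106.
Q = Σ(K_i·b_i) · W · i = 192.6 × 1430 × 0.001060 = 291.9 m³/day.

292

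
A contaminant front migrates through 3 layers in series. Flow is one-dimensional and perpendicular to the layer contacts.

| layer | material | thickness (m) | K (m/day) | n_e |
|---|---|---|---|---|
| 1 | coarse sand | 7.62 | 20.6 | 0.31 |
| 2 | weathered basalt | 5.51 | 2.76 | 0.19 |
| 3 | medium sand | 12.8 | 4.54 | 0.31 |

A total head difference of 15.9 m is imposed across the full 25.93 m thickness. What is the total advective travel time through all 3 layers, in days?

With flow normal to the layers, continuity requires the same specific discharge q through every layer.
Σ(b_i/K_i) = 7.62/20.6 + 5.51/2.76 + 12.8/4.54 = 5.186 d.
q = Δh / Σ(b_i/K_i) = 15.9 / 5.186 = 3.066 m/day.
In each layer the seepage velocity is v_i = q/n_i, so the layer transit time is t_i = b_i·n_i / q:
  layer 1 (coarse sand): t_1 = 7.62 × 0.31 / 3.066 = 0.7704 d
  layer 2 (weathered basalt): t_2 = 5.51 × 0.19 / 3.066 = 0.3414 d
  layer 3 (medium sand): t_3 = 12.8 × 0.31 / 3.066 = 1.294 d
Total t = Σ t_i = 2.406 days.

2.41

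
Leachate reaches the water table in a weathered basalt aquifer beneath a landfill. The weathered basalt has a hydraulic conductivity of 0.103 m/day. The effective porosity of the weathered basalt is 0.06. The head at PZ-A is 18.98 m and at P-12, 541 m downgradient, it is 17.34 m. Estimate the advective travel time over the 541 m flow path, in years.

Hydraulic gradient i = (18.98 − 17.34) / 541 = 1.64 / 541 = 0.003031.
Darcy flux q = K · i = 0.1030 × 0.003031 = 0.0003122 m/day.
Seepage velocity v = q / n_e = 0.0003122 / 0.06 = 0.005204 m/day.
Travel time t = L / v = 541 / 0.005204 = 1.040e+05 days = 284.6 years.

285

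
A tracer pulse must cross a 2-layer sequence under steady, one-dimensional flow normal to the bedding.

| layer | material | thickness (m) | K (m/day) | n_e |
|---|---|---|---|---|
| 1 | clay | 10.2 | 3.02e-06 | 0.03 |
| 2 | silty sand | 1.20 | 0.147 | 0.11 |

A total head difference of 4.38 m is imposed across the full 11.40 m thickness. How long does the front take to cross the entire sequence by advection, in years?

925

With flow normal to the layers, continuity requires the same specific discharge q through every layer.
Σ(b_i/K_i) = 10.2/3.02e-06 + 1.20/0.147 = 3.377e+06 d.
q = Δh / Σ(b_i/K_i) = 4.38 / 3.377e+06 = 1.297e-06 m/day.
In each layer the seepage velocity is v_i = q/n_i, so the layer transit time is t_i = b_i·n_i / q:
  layer 1 (clay): t_1 = 10.2 × 0.03 / 1.297e-06 = 2.360e+05 d
  layer 2 (silty sand): t_2 = 1.20 × 0.11 / 1.297e-06 = 1.018e+05 d
Total t = Σ t_i = 3.377e+05 days = 924.7 years.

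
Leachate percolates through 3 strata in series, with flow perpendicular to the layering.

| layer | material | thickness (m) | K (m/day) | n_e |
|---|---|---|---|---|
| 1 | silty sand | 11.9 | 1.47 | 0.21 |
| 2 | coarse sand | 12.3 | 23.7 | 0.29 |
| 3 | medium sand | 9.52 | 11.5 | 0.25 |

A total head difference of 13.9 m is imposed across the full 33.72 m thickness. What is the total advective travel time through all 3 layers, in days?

With flow normal to the layers, continuity requires the same specific discharge q through every layer.
Σ(b_i/K_i) = 11.9/1.47 + 12.3/23.7 + 9.52/11.5 = 9.442 d.
q = Δh / Σ(b_i/K_i) = 13.9 / 9.442 = 1.472 m/day.
In each layer the seepage velocity is v_i = q/n_i, so the layer transit time is t_i = b_i·n_i / q:
  layer 1 (silty sand): t_1 = 11.9 × 0.21 / 1.472 = 1.698 d
  layer 2 (coarse sand): t_2 = 12.3 × 0.29 / 1.472 = 2.423 d
  layer 3 (medium sand): t_3 = 9.52 × 0.25 / 1.472 = 1.617 d
Total t = Σ t_i = 5.737 days.

5.74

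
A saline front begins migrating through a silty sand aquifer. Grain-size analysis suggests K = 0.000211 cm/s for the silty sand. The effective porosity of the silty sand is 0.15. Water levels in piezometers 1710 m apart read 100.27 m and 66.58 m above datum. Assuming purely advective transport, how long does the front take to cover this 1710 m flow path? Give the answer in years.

196

Convert K: 0.000211 cm/s × 864 = 0.1823 m/day.
Hydraulic gradient i = (100.27 − 66.58) / 1710 = 33.69 / 1710 = 0.01970.
Darcy flux q = K · i = 0.1823 × 0.01970 = 0.003592 m/day.
Seepage velocity v = q / n_e = 0.003592 / 0.15 = 0.02394 m/day.
Travel time t = L / v = 1710 / 0.02394 = 71414 days = 195.5 years.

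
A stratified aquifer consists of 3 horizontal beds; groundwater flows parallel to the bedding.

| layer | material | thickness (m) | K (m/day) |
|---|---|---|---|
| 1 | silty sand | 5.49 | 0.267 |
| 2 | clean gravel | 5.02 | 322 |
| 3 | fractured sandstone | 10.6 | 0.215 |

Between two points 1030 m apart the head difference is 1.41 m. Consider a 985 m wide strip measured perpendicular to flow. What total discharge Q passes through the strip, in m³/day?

Flow is parallel to layering, so each bed carries its own Darcy discharge and the transmissivities add.
Σ(K_i·b_i) = 0.267×5.49 + 322×5.02 + 0.215×10.6 = 1620 m²/day.
Hydraulic gradient i = Δh / L = 1.41 / 1030 = 0.001369.
Q = Σ(K_i·b_i) · W · i = 1620 × 985 × 0.001369 = 2185 m³/day.

2180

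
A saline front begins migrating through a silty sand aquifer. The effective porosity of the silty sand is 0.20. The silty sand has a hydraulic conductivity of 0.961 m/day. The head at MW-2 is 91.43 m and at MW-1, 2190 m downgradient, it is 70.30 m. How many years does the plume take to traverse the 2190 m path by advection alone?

129

Hydraulic gradient i = (91.43 − 70.30) / 2190 = 21.13 / 2190 = 0.009648.
Darcy flux q = K · i = 0.9610 × 0.009648 = 0.009272 m/day.
Seepage velocity v = q / n_e = 0.009272 / 0.20 = 0.04636 m/day.
Travel time t = L / v = 2190 / 0.04636 = 47238 days = 129.3 years.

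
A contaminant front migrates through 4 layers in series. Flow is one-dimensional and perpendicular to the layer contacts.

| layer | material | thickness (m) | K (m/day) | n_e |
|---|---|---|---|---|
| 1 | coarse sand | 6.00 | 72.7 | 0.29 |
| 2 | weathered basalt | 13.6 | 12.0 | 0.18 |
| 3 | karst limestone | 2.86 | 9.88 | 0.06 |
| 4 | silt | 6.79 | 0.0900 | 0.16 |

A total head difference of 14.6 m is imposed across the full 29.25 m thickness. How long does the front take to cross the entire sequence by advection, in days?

28.7

With flow normal to the layers, continuity requires the same specific discharge q through every layer.
Σ(b_i/K_i) = 6.00/72.7 + 13.6/12.0 + 2.86/9.88 + 6.79/0.0900 = 76.95 d.
q = Δh / Σ(b_i/K_i) = 14.6 / 76.95 = 0.1897 m/day.
In each layer the seepage velocity is v_i = q/n_i, so the layer transit time is t_i = b_i·n_i / q:
  layer 1 (coarse sand): t_1 = 6.00 × 0.29 / 0.1897 = 9.171 d
  layer 2 (weathered basalt): t_2 = 13.6 × 0.18 / 0.1897 = 12.90 d
  layer 3 (karst limestone): t_3 = 2.86 × 0.06 / 0.1897 = 0.9044 d
  layer 4 (silt): t_4 = 6.79 × 0.16 / 0.1897 = 5.726 d
Total t = Σ t_i = 28.70 days.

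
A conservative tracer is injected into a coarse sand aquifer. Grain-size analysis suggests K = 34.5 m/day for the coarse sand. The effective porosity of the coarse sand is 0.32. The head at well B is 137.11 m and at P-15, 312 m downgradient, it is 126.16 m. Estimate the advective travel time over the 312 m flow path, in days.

82.5

Hydraulic gradient i = (137.11 − 126.16) / 312 = 10.95 / 312 = 0.03510.
Darcy flux q = K · i = 34.50 × 0.03510 = 1.211 m/day.
Seepage velocity v = q / n_e = 1.211 / 0.32 = 3.784 m/day.
Travel time t = L / v = 312 / 3.784 = 82.46 days.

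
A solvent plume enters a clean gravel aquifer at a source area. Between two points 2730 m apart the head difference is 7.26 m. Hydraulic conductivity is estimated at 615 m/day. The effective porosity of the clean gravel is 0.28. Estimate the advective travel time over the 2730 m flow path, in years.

Hydraulic gradient i = Δh / L = 7.26 / 2730 = 0.002659.
Darcy flux q = K · i = 615.0 × 0.002659 = 1.635 m/day.
Seepage velocity v = q / n_e = 1.635 / 0.28 = 5.841 m/day.
Travel time t = L / v = 2730 / 5.841 = 467.4 days = 1.280 years.

1.28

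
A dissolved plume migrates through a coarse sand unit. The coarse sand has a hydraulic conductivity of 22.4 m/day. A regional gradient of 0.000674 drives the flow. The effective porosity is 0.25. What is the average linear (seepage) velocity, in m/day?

0.0604

Hydraulic gradient i = 0.000674.
Darcy flux q = K · i = 22.40 × 0.0006740 = 0.01510 m/day.
Seepage velocity v = q / n_e = 0.01510 / 0.25 = 0.06039 m/day.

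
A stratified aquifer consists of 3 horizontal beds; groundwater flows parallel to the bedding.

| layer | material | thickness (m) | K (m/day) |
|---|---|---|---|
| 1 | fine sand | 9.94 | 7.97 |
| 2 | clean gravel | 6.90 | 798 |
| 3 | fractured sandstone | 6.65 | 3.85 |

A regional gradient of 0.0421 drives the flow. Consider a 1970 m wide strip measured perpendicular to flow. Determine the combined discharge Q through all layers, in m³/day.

Flow is parallel to layering, so each bed carries its own Darcy discharge and the transmissivities add.
Σ(K_i·b_i) = 7.97×9.94 + 798×6.90 + 3.85×6.65 = 5611 m²/day.
Hydraulic gradient i = 0.0421.
Q = Σ(K_i·b_i) · W · i = 5611 × 1970 × 0.04210 = 4.654e+05 m³/day.

465000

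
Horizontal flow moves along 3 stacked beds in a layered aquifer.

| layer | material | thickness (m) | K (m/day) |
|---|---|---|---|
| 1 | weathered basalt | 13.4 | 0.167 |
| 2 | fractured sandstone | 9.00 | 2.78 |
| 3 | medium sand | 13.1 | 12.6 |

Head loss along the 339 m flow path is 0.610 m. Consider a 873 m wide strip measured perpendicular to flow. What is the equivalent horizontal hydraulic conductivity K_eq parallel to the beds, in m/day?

Flow is parallel to layering, so each bed carries its own Darcy discharge and the transmissivities add.
Σ(K_i·b_i) = 0.167×13.4 + 2.78×9.00 + 12.6×13.1 = 192.3 m²/day.
Total thickness b = 35.50 m, so K_eq = Σ(K_i·b_i)/b = 5.417 m/day.

5.42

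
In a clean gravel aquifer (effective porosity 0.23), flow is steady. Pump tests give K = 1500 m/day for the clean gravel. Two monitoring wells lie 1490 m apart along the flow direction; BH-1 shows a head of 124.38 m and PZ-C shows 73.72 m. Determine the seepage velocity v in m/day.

222

Hydraulic gradient i = (124.38 − 73.72) / 1490 = 50.66 / 1490 = 0.03400.
Darcy flux q = K · i = 1500 × 0.03400 = 51.00 m/day.
Seepage velocity v = q / n_e = 51.00 / 0.23 = 221.7 m/day.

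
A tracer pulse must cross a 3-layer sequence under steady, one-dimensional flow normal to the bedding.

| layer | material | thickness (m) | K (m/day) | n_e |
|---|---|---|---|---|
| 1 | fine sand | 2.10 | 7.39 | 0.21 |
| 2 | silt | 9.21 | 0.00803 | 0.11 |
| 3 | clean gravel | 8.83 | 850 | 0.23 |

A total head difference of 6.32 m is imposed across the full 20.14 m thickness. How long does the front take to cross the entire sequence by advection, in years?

With flow normal to the layers, continuity requires the same specific discharge q through every layer.
Σ(b_i/K_i) = 2.10/7.39 + 9.21/0.00803 + 8.83/850 = 1147 d.
q = Δh / Σ(b_i/K_i) = 6.32 / 1147 = 0.005509 m/day.
In each layer the seepage velocity is v_i = q/n_i, so the layer transit time is t_i = b_i·n_i / q:
  layer 1 (fine sand): t_1 = 2.10 × 0.21 / 0.005509 = 80.05 d
  layer 2 (silt): t_2 = 9.21 × 0.11 / 0.005509 = 183.9 d
  layer 3 (clean gravel): t_3 = 8.83 × 0.23 / 0.005509 = 368.7 d
Total t = Σ t_i = 632.6 days = 1.732 years.

1.73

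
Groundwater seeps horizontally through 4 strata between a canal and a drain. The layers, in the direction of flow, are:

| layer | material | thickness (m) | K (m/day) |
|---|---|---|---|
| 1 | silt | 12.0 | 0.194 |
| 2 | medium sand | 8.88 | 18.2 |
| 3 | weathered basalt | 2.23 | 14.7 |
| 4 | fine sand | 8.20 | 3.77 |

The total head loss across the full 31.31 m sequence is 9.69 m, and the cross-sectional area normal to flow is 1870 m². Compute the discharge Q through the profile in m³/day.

280

Flow is perpendicular to layering, so the layers act in series and the equivalent K is the thickness-weighted harmonic mean.
Total thickness L = 12.0 + 8.88 + 2.23 + 8.20 = 31.31 m.
Σ(b_i/K_i) = 12.0/0.194 + 8.88/18.2 + 2.23/14.7 + 8.20/3.77 = 64.67 d.
K_eq = L / Σ(b_i/K_i) = 31.31 / 64.67 = 0.4841 m/day.
Q = K_eq · A · (Δh/L) = 0.4841 × 1870 × (9.69/31.31) = 280.2 m³/day.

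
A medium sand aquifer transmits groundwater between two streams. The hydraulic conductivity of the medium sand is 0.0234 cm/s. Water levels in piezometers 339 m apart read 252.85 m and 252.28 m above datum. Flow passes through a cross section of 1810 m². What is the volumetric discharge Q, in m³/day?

61.5

Convert K: 0.0234 cm/s × 864 = 20.22 m/day.
Hydraulic gradient i = (252.85 − 252.28) / 339 = 0.57 / 339 = 0.001681.
Darcy's law: Q = K · A · i = 20.22 × 1810 × 0.001681 = 61.53 m³/day.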